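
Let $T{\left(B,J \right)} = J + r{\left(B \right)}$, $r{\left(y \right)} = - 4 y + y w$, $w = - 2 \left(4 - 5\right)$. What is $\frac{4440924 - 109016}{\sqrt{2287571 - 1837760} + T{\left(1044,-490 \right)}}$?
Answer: $- \frac{11167658824}{6196273} - \frac{12995724 \sqrt{49979}}{6196273} \approx -2271.2$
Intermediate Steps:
$w = 2$ ($w = \left(-2\right) \left(-1\right) = 2$)
$r{\left(y \right)} = - 2 y$ ($r{\left(y \right)} = - 4 y + y 2 = - 4 y + 2 y = - 2 y$)
$T{\left(B,J \right)} = J - 2 B$
$\frac{4440924 - 109016}{\sqrt{2287571 - 1837760} + T{\left(1044,-490 \right)}} = \frac{4440924 - 109016}{\sqrt{2287571 - 1837760} - 2578} = \frac{4331908}{\sqrt{449811} - 2578} = \frac{4331908}{3 \sqrt{49979} - 2578} = \frac{4331908}{-2578 + 3 \sqrt{49979}}$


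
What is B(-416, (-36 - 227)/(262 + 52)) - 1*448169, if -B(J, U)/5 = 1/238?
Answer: -106664227/238 ≈ -4.4817e+5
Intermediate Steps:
B(J, U) = -5/238
B(-416, (-36 - 227)/(262 + 52)) - 1*448169 = -5/238 - 1*448169 = -5/238 - 448169 = -106664227/238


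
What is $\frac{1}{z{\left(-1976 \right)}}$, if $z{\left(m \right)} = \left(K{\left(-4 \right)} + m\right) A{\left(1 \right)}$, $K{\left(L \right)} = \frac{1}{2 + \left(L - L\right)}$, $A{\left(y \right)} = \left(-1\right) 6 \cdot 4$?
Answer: $\frac{1}{47412} \approx 2.1092 \cdot 10^{-5}$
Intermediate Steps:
$A{\left(y \right)} = -24$ ($A{\left(y \right)} = \left(-6\right) 4 = -24$)
$K{\left(L \right)} = \frac{1}{2}$ ($K{\left(L \right)} = \frac{1}{2 + 0} = \frac{1}{2}$)
$z{\left(m \right)} = -12 - 24 m$ ($z{\left(m \right)} = \left(\frac{1}{2} + m\right) \left(-24\right) = -12 - 24 m$)
$\frac{1}{z{\left(-1976 \right)}} = \frac{1}{-12 - -47424} = \frac{1}{-12 + 47424} = \frac{1}{47412}$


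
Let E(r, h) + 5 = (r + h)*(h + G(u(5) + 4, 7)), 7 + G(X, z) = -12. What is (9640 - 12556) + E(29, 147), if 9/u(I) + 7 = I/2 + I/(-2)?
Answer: 19607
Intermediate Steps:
u(I) = -9/7 (u(I) = 9/(-7 + (I/2 + I/(-2))) = 9/(-7 + (I*(½) + I*(-½))) = 9/(-7 + (I/2 - I/2)) = 9/(-7 + 0) = 9/(-7) = 9*(-⅐) = -9/7)
G(X, z) = -19 (G(X, z) = -7 - 12 = -19)
E(r, h) = -5 + (-19 + h)*(h + r) (E(r, h) = -5 + (r + h)*(h - 19) = -5 + (h + r)*(-19 + h) = -5 + (-19 + h)*(h + r))
(9640 - 12556) + E(29, 147) = (9640 - 12556) + (-5 + 147² - 19*147 - 19*29 + 147*29) = -2916 + (-5 + 21609 - 2793 - 551 + 4263) = -2916 + 22523 = 19607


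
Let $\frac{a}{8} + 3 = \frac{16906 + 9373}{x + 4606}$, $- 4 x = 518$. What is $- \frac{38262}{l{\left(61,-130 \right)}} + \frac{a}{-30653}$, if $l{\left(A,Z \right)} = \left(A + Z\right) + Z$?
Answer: $\frac{10500441142150}{54612825491} \approx 192.27$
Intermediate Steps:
$l{\left(A,Z \right)} = A + 2 Z$
$x = - \frac{259}{2}$ ($x = \left(- \frac{1}{4}\right) 518 = - \frac{259}{2} \approx -129.5$)
$a = \frac{205592}{8953}$ ($a = -24 + 8 \frac{16906 + 9373}{- \frac{259}{2} + 4606} = -24 + 8 \frac{26279}{\frac{8953}{2}} = -24 + 8 \cdot 26279 \cdot \frac{2}{8953} = -24 + 8 \cdot \frac{52558}{8953} = -24 + \frac{420464}{8953} = \frac{205592}{8953} \approx 22.963$)
$- \frac{38262}{l{\left(61,-130 \right)}} + \frac{a}{-30653} = - \frac{38262}{61 + 2 \left(-130\right)} + \frac{205592}{8953 \left(-30653\right)} = - \frac{38262}{61 - 260} + \frac{205592}{8953} \left(- \frac{1}{30653}\right) = - \frac{38262}{-199} - \frac{205592}{274436309} = \left(-38262\right) \left(- \frac{1}{199}\right) - \frac{205592}{274436309} = \frac{38262}{199} - \frac{205592}{274436309} = \frac{10500441142150}{54612825491}$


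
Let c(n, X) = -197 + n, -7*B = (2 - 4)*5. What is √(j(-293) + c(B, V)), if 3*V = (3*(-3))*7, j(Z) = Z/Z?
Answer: I*√9534/7 ≈ 13.949*I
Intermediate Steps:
j(Z) = 1
B = 10/7 (B = -(2 - 4)*5/7 = -(-2)*5/7 = -⅐*(-10) = 10/7 ≈ 1.4286)
V = -21 (V = ((3*(-3))*7)/3 = (-9*7)/3 = (⅓)*(-63) = -21)
√(j(-293) + c(B, V)) = √(1 + (-197 + 10/7)) = √(1 - 1369/7) = √(-1362/7) = I*√9534/7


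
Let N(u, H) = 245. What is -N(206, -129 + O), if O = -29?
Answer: -245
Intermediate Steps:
-N(206, -129 + O) = -1*245 = -245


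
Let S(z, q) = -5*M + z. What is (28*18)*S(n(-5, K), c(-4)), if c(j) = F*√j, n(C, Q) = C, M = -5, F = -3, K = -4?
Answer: 10080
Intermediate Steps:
c(j) = -3*√j
S(z, q) = 25 + z (S(z, q) = -5*(-5) + z = 25 + z)
(28*18)*S(n(-5, K), c(-4)) = (28*18)*(25 - 5) = 504*20 = 10080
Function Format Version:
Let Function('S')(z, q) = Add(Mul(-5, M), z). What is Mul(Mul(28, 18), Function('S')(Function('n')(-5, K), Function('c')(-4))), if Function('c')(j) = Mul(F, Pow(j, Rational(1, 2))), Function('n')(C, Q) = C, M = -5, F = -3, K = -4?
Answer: 10080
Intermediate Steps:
Function('c')(j) = Mul(-3, Pow(j, Rational(1, 2)))
Function('S')(z, q) = Add(25, z) (Function('S')(z, q) = Add(Mul(-5, -5), z) = Add(25, z))
Mul(Mul(28, 18), Function('S')(Function('n')(-5, K), Function('c')(-4))) = Mul(Mul(28, 18), Add(25, -5)) = Mul(504, 20) = 10080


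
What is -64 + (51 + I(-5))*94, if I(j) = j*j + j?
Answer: 6610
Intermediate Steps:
I(j) = j + j**2 (I(j) = j**2 + j = j + j**2)
-64 + (51 + I(-5))*94 = -64 + (51 - 5*(1 - 5))*94 = -64 + (51 - 5*(-4))*94 = -64 + (51 + 20)*94 = -64 + 71*94 = -64 + 6674 = 6610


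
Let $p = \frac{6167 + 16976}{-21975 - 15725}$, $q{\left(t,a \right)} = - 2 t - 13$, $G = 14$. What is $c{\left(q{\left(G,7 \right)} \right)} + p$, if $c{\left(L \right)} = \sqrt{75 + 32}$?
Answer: $- \frac{23143}{37700} + \sqrt{107} \approx 9.7302$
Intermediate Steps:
$q{\left(t,a \right)} = -13 - 2 t$
$c{\left(L \right)} = \sqrt{107}$
$p = - \frac{23143}{37700}$ ($p = \frac{23143}{-37700} = 23143 \left(- \frac{1}{37700}\right) = - \frac{23143}{37700} \approx -0.61387$)
$c{\left(q{\left(G,7 \right)} \right)} + p = \sqrt{107} - \frac{23143}{37700} = - \frac{23143}{37700} + \sqrt{107}$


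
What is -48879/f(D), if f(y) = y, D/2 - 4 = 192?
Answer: -48879/392 ≈ -124.69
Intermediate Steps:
D = 392 (D = 8 + 2*192 = 8 + 384 = 392)
-48879/f(D) = -48879/392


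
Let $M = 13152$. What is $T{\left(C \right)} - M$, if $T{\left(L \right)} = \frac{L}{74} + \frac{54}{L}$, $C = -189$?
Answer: $- \frac{6814207}{518} \approx -13155.0$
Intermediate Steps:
$T{\left(L \right)} = \frac{54}{L} + \frac{L}{74}$ ($T{\left(L \right)} = L \frac{1}{74} + \frac{54}{L} = \frac{L}{74} + \frac{54}{L} = \frac{54}{L} + \frac{L}{74}$)
$T{\left(C \right)} - M = \left(\frac{54}{-189} + \frac{1}{74} \left(-189\right)\right) - 13152 = \left(54 \left(- \frac{1}{189}\right) - \frac{189}{74}\right) - 13152 = \left(- \frac{2}{7} - \frac{189}{74}\right) - 13152 = - \frac{1471}{518} - 13152 = - \frac{6814207}{518}$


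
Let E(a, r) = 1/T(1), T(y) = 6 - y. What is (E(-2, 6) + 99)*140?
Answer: 13888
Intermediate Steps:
E(a, r) = ⅕ (E(a, r) = 1/(6 - 1*1) = 1/(6 - 1) = 1/5 = ⅕)
(E(-2, 6) + 99)*140 = (⅕ + 99)*140 = (496/5)*140 = 13888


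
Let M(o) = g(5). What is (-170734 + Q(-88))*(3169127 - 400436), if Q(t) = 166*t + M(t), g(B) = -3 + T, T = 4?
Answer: -513151958631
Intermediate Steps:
g(B) = 1 (g(B) = -3 + 4 = 1)
M(o) = 1
Q(t) = 1 + 166*t (Q(t) = 166*t + 1 = 1 + 166*t)
(-170734 + Q(-88))*(3169127 - 400436) = (-170734 + (1 + 166*(-88)))*(3169127 - 400436) = (-170734 + (1 - 14608))*2768691 = (-170734 - 14607)*2768691 = -185341*2768691 = -513151958631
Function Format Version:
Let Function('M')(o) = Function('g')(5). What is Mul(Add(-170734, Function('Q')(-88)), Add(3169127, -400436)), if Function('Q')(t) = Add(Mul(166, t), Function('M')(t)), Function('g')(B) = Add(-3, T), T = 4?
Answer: -513151958631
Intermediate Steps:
Function('g')(B) = 1 (Function('g')(B) = Add(-3, 4) = 1)
Function('M')(o) = 1
Function('Q')(t) = Add(1, Mul(166, t)) (Function('Q')(t) = Add(Mul(166, t), 1) = Add(1, Mul(166, t)))
Mul(Add(-170734, Function('Q')(-88)), Add(3169127, -400436)) = Mul(Add(-170734, Add(1, Mul(166, -88))), Add(3169127, -400436)) = Mul(Add(-170734, Add(1, -14608)), 2768691) = Mul(Add(-170734, -14607), 2768691) = Mul(-185341, 2768691) = -513151958631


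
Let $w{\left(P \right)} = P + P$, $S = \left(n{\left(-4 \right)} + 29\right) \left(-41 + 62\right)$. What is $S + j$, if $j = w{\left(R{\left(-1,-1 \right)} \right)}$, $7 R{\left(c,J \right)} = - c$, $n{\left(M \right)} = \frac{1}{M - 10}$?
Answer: $\frac{8509}{14} \approx 607.79$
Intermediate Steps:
$n{\left(M \right)} = \frac{1}{-10 + M}$
$R{\left(c,J \right)} = - \frac{c}{7}$ ($R{\left(c,J \right)} = \frac{\left(-1\right) c}{7} = - \frac{c}{7}$)
$S = \frac{1215}{2}$ ($S = \left(\frac{1}{-10 - 4} + 29\right) \left(-41 + 62\right) = \left(\frac{1}{-14} + 29\right) 21 = \left(- \frac{1}{14} + 29\right) 21 = \frac{405}{14} \cdot 21 = \frac{1215}{2} \approx 607.5$)
$w{\left(P \right)} = 2 P$
$j = \frac{2}{7}$ ($j = 2 \left(\left(- \frac{1}{7}\right) \left(-1\right)\right) = 2 \cdot \frac{1}{7} = \frac{2}{7} \approx 0.28571$)
$S + j = \frac{1215}{2} + \frac{2}{7} = \frac{8509}{14}$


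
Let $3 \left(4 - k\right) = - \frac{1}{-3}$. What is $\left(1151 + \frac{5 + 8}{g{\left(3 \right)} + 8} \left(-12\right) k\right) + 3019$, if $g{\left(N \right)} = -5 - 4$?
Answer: $\frac{14330}{3} \approx 4776.7$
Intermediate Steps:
$k = \frac{35}{9}$ ($k = 4 - \frac{\left(-1\right) \frac{1}{-3}}{3} = 4 - \frac{\left(-1\right) \left(- \frac{1}{3}\right)}{3} = 4 - \frac{1}{9} = \frac{35}{9} \approx 3.8889$)
$g{\left(N \right)} = -9$ ($g{\left(N \right)} = -5 - 4 = -9$)
$\left(1151 + \frac{5 + 8}{g{\left(3 \right)} + 8} \left(-12\right) k\right) + 3019 = \left(1151 + \frac{5 + 8}{-9 + 8} \left(-12\right) \frac{35}{9}\right) + 3019 = \left(1151 + \frac{13}{-1} \left(-12\right) \frac{35}{9}\right) + 3019 = \left(1151 + 13 \left(-1\right) \left(-12\right) \frac{35}{9}\right) + 3019 = \left(1151 + \left(-13\right) \left(-12\right) \frac{35}{9}\right) + 3019 = \left(1151 + 156 \cdot \frac{35}{9}\right) + 3019 = \left(1151 + \frac{1820}{3}\right) + 3019 = \frac{5273}{3} + 3019 = \frac{14330}{3}$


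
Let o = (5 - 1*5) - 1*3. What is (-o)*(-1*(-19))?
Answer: 57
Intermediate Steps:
o = -3 (o = (5 - 5) - 3 = 0 - 3 = -3)
(-o)*(-1*(-19)) = (-1*(-3))*(-1*(-19)) = 3*19 = 57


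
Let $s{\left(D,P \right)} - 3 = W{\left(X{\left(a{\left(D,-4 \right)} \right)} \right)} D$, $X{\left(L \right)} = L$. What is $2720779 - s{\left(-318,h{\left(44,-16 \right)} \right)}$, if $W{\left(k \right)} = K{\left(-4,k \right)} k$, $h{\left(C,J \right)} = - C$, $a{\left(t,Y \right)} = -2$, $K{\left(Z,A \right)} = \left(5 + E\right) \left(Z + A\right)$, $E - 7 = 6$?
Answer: $2789464$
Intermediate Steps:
$E = 13$ ($E = 7 + 6 = 13$)
$K{\left(Z,A \right)} = 18 A + 18 Z$ ($K{\left(Z,A \right)} = \left(5 + 13\right) \left(Z + A\right) = 18 \left(A + Z\right) = 18 A + 18 Z$)
$W{\left(k \right)} = k \left(-72 + 18 k\right)$ ($W{\left(k \right)} = \left(18 k + 18 \left(-4\right)\right) k = \left(18 k - 72\right) k = \left(-72 + 18 k\right) k = k \left(-72 + 18 k\right)$)
$s{\left(D,P \right)} = 3 + 216 D$ ($s{\left(D,P \right)} = 3 + 18 \left(-2\right) \left(-4 - 2\right) D = 3 + 18 \left(-2\right) \left(-6\right) D = 3 + 216 D$)
$2720779 - s{\left(-318,h{\left(44,-16 \right)} \right)} = 2720779 - \left(3 + 216 \left(-318\right)\right) = 2720779 - \left(3 - 68688\right) = 2720779 - -68685 = 2720779 + 68685 = 2789464$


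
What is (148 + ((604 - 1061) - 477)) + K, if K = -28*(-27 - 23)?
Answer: 614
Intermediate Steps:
K = 1400 (K = -28*(-50) = 1400)
(148 + ((604 - 1061) - 477)) + K = (148 + ((604 - 1061) - 477)) + 1400 = (148 + (-457 - 477)) + 1400 = (148 - 934) + 1400 = -786 + 1400 = 614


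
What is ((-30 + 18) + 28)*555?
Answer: 8880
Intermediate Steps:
((-30 + 18) + 28)*555 = (-12 + 28)*555 = 16*555 = 8880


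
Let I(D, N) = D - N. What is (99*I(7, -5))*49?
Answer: 58212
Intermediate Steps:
(99*I(7, -5))*49 = (99*(7 - 1*(-5)))*49 = (99*(7 + 5))*49 = (99*12)*49 = 1188*49 = 58212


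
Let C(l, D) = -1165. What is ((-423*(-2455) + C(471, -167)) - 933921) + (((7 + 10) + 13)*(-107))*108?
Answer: -243301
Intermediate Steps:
((-423*(-2455) + C(471, -167)) - 933921) + (((7 + 10) + 13)*(-107))*108 = ((-423*(-2455) - 1165) - 933921) + (((7 + 10) + 13)*(-107))*108 = ((1038465 - 1165) - 933921) + ((17 + 13)*(-107))*108 = (1037300 - 933921) + (30*(-107))*108 = 103379 - 3210*108 = 103379 - 346680 = -243301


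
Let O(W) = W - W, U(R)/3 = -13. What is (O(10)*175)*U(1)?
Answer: 0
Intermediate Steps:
U(R) = -39 (U(R) = 3*(-13) = -39)
O(W) = 0
(O(10)*175)*U(1) = (0*175)*(-39) = 0*(-39) = 0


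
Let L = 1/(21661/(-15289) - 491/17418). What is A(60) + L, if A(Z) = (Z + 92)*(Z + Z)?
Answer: 7018452809478/384798197 ≈ 18239.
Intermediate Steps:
A(Z) = 2*Z*(92 + Z) (A(Z) = (92 + Z)*(2*Z) = 2*Z*(92 + Z))
L = -266303802/384798197 (L = 1/(21661*(-1/15289) - 491*1/17418) = 1/(-21661/15289 - 491/17418) = 1/(-384798197/266303802) = -266303802/384798197 ≈ -0.69206)
A(60) + L = 2*60*(92 + 60) - 266303802/384798197 = 2*60*152 - 266303802/384798197 = 18240 - 266303802/384798197 = 7018452809478/384798197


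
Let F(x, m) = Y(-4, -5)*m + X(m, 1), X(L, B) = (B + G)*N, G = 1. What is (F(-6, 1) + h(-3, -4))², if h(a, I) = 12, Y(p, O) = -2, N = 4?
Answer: 324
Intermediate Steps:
X(L, B) = 4 + 4*B (X(L, B) = (B + 1)*4 = (1 + B)*4 = 4 + 4*B)
F(x, m) = 8 - 2*m (F(x, m) = -2*m + (4 + 4*1) = -2*m + (4 + 4) = -2*m + 8 = 8 - 2*m)
(F(-6, 1) + h(-3, -4))² = ((8 - 2*1) + 12)² = ((8 - 2) + 12)² = (6 + 12)² = 18² = 324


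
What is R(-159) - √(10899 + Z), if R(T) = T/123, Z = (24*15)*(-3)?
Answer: -53/41 - 3*√1091 ≈ -100.38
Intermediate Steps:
Z = -1080 (Z = 360*(-3) = -1080)
R(T) = T/123 (R(T) = T*(1/123) = T/123)
R(-159) - √(10899 + Z) = (1/123)*(-159) - √(10899 - 1080) = -53/41 - √9819 = -53/41 - 3*√1091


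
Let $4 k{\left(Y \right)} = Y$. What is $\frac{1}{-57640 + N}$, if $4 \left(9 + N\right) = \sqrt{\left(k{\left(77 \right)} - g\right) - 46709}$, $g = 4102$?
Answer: $- \frac{3689536}{212698264031} - \frac{136 i \sqrt{703}}{212698264031} \approx -1.7346 \cdot 10^{-5} - 1.6953 \cdot 10^{-8} i$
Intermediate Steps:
$k{\left(Y \right)} = \frac{Y}{4}$
$N = -9 + \frac{17 i \sqrt{703}}{8}$ ($N = -9 + \frac{\sqrt{\left(\frac{1}{4} \cdot 77 - 4102\right) - 46709}}{4} = -9 + \frac{\sqrt{\left(\frac{77}{4} - 4102\right) - 46709}}{4} = -9 + \frac{\sqrt{- \frac{16331}{4} - 46709}}{4} = -9 + \frac{\sqrt{- \frac{203167}{4}}}{4} = -9 + \frac{\frac{17}{2} i \sqrt{703}}{4} = -9 + \frac{17 i \sqrt{703}}{8} \approx -9.0 + 56.343 i$)
$\frac{1}{-57640 + N} = \frac{1}{-57640 - \left(9 - \frac{17 i \sqrt{703}}{8}\right)} = \frac{1}{-57649 + \frac{17 i \sqrt{703}}{8}}$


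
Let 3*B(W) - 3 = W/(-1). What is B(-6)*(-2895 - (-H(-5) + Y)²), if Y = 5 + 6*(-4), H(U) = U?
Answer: -9273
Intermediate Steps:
B(W) = 1 - W/3 (B(W) = 1 + (W/(-1))/3 = 1 + (W*(-1))/3 = 1 + (-W)/3 = 1 - W/3)
Y = -19 (Y = 5 - 24 = -19)
B(-6)*(-2895 - (-H(-5) + Y)²) = (1 - ⅓*(-6))*(-2895 - (-1*(-5) - 19)²) = (1 + 2)*(-2895 - (5 - 19)²) = 3*(-2895 - 1*(-14)²) = 3*(-2895 - 1*196) = 3*(-2895 - 196) = 3*(-3091) = -9273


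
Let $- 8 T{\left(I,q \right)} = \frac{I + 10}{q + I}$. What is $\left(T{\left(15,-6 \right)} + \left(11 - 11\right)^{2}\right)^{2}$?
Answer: $\frac{625}{5184} \approx 0.12056$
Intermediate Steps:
$T{\left(I,q \right)} = - \frac{10 + I}{8 \left(I + q\right)}$ ($T{\left(I,q \right)} = - \frac{\left(I + 10\right) \frac{1}{q + I}}{8} = - \frac{\left(10 + I\right) \frac{1}{I + q}}{8} = - \frac{\frac{1}{I + q} \left(10 + I\right)}{8} = - \frac{10 + I}{8 \left(I + q\right)}$)
$\left(T{\left(15,-6 \right)} + \left(11 - 11\right)^{2}\right)^{2} = \left(\frac{-10 - 15}{8 \left(15 - 6\right)} + \left(11 - 11\right)^{2}\right)^{2} = \left(\frac{-10 - 15}{8 \cdot 9} + 0^{2}\right)^{2} = \left(\frac{1}{8} \cdot \frac{1}{9} \left(-25\right) + 0\right)^{2} = \left(- \frac{25}{72} + 0\right)^{2} = \left(- \frac{25}{72}\right)^{2} = \frac{625}{5184}$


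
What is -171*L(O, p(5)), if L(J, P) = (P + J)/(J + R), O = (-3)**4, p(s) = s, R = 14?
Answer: -774/5 ≈ -154.80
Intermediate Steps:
O = 81
L(J, P) = (J + P)/(14 + J) (L(J, P) = (P + J)/(J + 14) = (J + P)/(14 + J))
-171*L(O, p(5)) = -171*(81 + 5)/(14 + 81) = -171*86/95 = -774/5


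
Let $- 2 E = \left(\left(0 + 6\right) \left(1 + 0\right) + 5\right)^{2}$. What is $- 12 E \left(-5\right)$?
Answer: $-3630$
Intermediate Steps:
$E = - \frac{121}{2}$ ($E = - \frac{\left(\left(0 + 6\right) \left(1 + 0\right) + 5\right)^{2}}{2} = - \frac{\left(6 \cdot 1 + 5\right)^{2}}{2} = - \frac{\left(6 + 5\right)^{2}}{2} = - \frac{11^{2}}{2} = \left(- \frac{1}{2}\right) 121 = - \frac{121}{2} \approx -60.5$)
$- 12 E \left(-5\right) = \left(-12\right) \left(- \frac{121}{2}\right) \left(-5\right) = 726 \left(-5\right) = -3630$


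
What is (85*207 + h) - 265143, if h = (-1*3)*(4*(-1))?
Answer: -247536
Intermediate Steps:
h = 12 (h = -3*(-4) = 12)
(85*207 + h) - 265143 = (85*207 + 12) - 265143 = (17595 + 12) - 265143 = 17607 - 265143 = -247536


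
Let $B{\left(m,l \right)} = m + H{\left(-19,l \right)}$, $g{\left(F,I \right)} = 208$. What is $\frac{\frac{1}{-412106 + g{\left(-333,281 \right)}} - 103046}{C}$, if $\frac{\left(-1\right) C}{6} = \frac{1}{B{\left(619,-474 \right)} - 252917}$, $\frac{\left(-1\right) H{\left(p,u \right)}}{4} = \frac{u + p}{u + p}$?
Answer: $- \frac{1784802905190553}{411898} \approx -4.3331 \cdot 10^{9}$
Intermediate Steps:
$H{\left(p,u \right)} = -4$ ($H{\left(p,u \right)} = - 4 \frac{u + p}{u + p} = - 4 \frac{p + u}{p + u} = \left(-4\right) 1 = -4$)
$B{\left(m,l \right)} = -4 + m$ ($B{\left(m,l \right)} = m - 4 = -4 + m$)
$C = \frac{3}{126151}$ ($C = - \frac{6}{\left(-4 + 619\right) - 252917} = - \frac{6}{615 - 252917} = - \frac{6}{-252302} = \left(-6\right) \left(- \frac{1}{252302}\right) = \frac{3}{126151} \approx 2.3781 \cdot 10^{-5}$)
$\frac{\frac{1}{-412106 + g{\left(-333,281 \right)}} - 103046}{C} = \frac{\frac{1}{-412106 + 208} - 103046}{\frac{3}{126151}} = \left(\frac{1}{-411898} - 103046\right) \frac{126151}{3} = \left(- \frac{1}{411898} - 103046\right) \frac{126151}{3} = \left(- \frac{42444441309}{411898}\right) \frac{126151}{3} = - \frac{1784802905190553}{411898}$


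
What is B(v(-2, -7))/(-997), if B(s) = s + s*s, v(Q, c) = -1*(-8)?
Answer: -72/997 ≈ -0.072217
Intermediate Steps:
v(Q, c) = 8
B(s) = s + s²
B(v(-2, -7))/(-997) = (8*(1 + 8))/(-997) = (8*9)*(-1/997) = 72*(-1/997) = -72/997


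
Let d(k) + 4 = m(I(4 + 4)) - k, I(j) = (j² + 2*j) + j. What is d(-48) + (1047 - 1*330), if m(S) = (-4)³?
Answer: 697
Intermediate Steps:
I(j) = j² + 3*j
m(S) = -64
d(k) = -68 - k (d(k) = -4 + (-64 - k) = -68 - k)
d(-48) + (1047 - 1*330) = (-68 - 1*(-48)) + (1047 - 1*330) = (-68 + 48) + (1047 - 330) = -20 + 717 = 697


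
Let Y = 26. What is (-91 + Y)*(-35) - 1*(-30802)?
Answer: 33077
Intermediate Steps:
(-91 + Y)*(-35) - 1*(-30802) = (-91 + 26)*(-35) - 1*(-30802) = -65*(-35) + 30802 = 2275 + 30802 = 33077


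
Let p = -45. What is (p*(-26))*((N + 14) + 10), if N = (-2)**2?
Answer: 32760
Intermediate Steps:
N = 4
(p*(-26))*((N + 14) + 10) = (-45*(-26))*((4 + 14) + 10) = 1170*(18 + 10) = 1170*28 = 32760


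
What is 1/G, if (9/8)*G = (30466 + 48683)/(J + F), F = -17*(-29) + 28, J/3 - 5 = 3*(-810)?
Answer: -10131/105532 ≈ -0.095999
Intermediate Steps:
J = -7275 (J = 15 + 3*(3*(-810)) = 15 + 3*(-2430) = 15 - 7290 = -7275)
F = 521 (F = 493 + 28 = 521)
G = -105532/10131 (G = 8*((30466 + 48683)/(-7275 + 521))/9 = 8*(79149/(-6754))/9 = 8*(79149*(-1/6754))/9 = (8/9)*(-79149/6754) = -105532/10131 ≈ -10.417)
1/G = 1/(-105532/10131) = -10131/105532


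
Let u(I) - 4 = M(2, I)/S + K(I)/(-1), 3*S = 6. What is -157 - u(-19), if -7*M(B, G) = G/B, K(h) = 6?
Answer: -4359/28 ≈ -155.68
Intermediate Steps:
M(B, G) = -G/(7*B)
S = 2 (S = (1/3)*6 = 2)
u(I) = -2 - I/28 (u(I) = 4 + (-1/7*I/2/2 + 6/(-1)) = 4 + (-1/7*I*1/2*(1/2) + 6*(-1)) = 4 + (-I/14*(1/2) - 6) = 4 + (-I/28 - 6) = 4 + (-6 - I/28) = -2 - I/28)
-157 - u(-19) = -157 - (-2 - 1/28*(-19)) = -157 - (-2 + 19/28) = -157 - 1*(-37/28) = -157 + 37/28 = -4359/28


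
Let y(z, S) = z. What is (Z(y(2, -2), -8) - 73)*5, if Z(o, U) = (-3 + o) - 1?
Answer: -375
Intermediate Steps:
Z(o, U) = -4 + o
(Z(y(2, -2), -8) - 73)*5 = ((-4 + 2) - 73)*5 = (-2 - 73)*5 = -75*5 = -375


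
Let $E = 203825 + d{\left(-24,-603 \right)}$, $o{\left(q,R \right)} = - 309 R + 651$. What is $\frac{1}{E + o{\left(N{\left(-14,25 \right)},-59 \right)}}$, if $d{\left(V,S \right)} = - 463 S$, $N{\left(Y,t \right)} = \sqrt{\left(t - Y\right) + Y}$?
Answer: $\frac{1}{501896} \approx 1.9924 \cdot 10^{-6}$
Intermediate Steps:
$N{\left(Y,t \right)} = \sqrt{t}$
$o{\left(q,R \right)} = 651 - 309 R$
$E = 483014$ ($E = 203825 - -279189 = 203825 + 279189 = 483014$)
$\frac{1}{E + o{\left(N{\left(-14,25 \right)},-59 \right)}} = \frac{1}{483014 + \left(651 - -18231\right)} = \frac{1}{483014 + \left(651 + 18231\right)} = \frac{1}{483014 + 18882} = \frac{1}{501896}$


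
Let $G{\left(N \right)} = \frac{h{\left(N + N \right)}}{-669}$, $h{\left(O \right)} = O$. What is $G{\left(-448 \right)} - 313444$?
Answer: $- \frac{209693140}{669} \approx -3.1344 \cdot 10^{5}$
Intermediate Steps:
$G{\left(N \right)} = - \frac{2 N}{669}$ ($G{\left(N \right)} = \frac{N + N}{-669} = 2 N \left(- \frac{1}{669}\right) = - \frac{2 N}{669}$)
$G{\left(-448 \right)} - 313444 = \left(- \frac{2}{669}\right) \left(-448\right) - 313444 = \frac{896}{669} - 313444 = - \frac{209693140}{669}$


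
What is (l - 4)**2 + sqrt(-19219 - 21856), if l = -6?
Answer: 100 + 5*I*sqrt(1643) ≈ 100.0 + 202.67*I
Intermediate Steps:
(l - 4)**2 + sqrt(-19219 - 21856) = (-6 - 4)**2 + sqrt(-19219 - 21856) = (-10)**2 + sqrt(-41075) = 100 + 5*I*sqrt(1643)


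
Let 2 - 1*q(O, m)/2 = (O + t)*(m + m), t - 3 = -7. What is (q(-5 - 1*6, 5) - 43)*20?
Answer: 5220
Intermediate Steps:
t = -4 (t = 3 - 7 = -4)
q(O, m) = 4 - 4*m*(-4 + O) (q(O, m) = 4 - 2*(O - 4)*(m + m) = 4 - 2*(-4 + O)*2*m = 4 - 4*m*(-4 + O))
(q(-5 - 1*6, 5) - 43)*20 = ((4 + 16*5 - 4*(-5 - 1*6)*5) - 43)*20 = ((4 + 80 - 4*(-5 - 6)*5) - 43)*20 = ((4 + 80 - 4*(-11)*5) - 43)*20 = ((4 + 80 + 220) - 43)*20 = (304 - 43)*20 = 261*20 = 5220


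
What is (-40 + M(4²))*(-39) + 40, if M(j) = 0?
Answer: 1600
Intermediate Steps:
(-40 + M(4²))*(-39) + 40 = (-40 + 0)*(-39) + 40 = -40*(-39) + 40 = 1560 + 40 = 1600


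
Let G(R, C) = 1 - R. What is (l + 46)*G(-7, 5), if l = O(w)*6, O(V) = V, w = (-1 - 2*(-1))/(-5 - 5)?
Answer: 1816/5 ≈ 363.20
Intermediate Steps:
w = -⅒ (w = (-1 + 2)/(-10) = 1*(-⅒) = -⅒ ≈ -0.10000)
l = -⅗ (l = -⅒*6 = -⅗ ≈ -0.60000)
(l + 46)*G(-7, 5) = (-⅗ + 46)*(1 - 1*(-7)) = 227*(1 + 7)/5 = (227/5)*8 = 1816/5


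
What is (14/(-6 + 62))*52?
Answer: 13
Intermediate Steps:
(14/(-6 + 62))*52 = (14/56)*52 = (14*(1/56))*52 = (1/4)*52 = 13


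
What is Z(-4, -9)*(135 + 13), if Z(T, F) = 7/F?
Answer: -1036/9 ≈ -115.11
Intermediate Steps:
Z(-4, -9)*(135 + 13) = (7/(-9))*(135 + 13) = (7*(-1/9))*148 = -7/9*148 = -1036/9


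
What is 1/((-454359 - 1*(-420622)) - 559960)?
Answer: -1/593697 ≈ -1.6844e-6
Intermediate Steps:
1/((-454359 - 1*(-420622)) - 559960) = 1/((-454359 + 420622) - 559960) = 1/(-33737 - 559960) = 1/(-593697) = -1/593697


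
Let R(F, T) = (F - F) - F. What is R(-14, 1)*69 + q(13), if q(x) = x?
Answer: 979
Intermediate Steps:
R(F, T) = -F (R(F, T) = 0 - F = -F)
R(-14, 1)*69 + q(13) = -1*(-14)*69 + 13 = 14*69 + 13 = 966 + 13 = 979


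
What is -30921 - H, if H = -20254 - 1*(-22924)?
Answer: -33591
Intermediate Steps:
H = 2670 (H = -20254 + 22924 = 2670)
-30921 - H = -30921 - 1*2670 = -30921 - 2670 = -33591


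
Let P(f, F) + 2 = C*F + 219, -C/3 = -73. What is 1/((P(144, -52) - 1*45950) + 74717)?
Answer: 1/17596 ≈ 5.6831e-5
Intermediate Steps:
C = 219 (C = -3*(-73) = 219)
P(f, F) = 217 + 219*F (P(f, F) = -2 + (219*F + 219) = -2 + (219 + 219*F) = 217 + 219*F)
1/((P(144, -52) - 1*45950) + 74717) = 1/(((217 + 219*(-52)) - 1*45950) + 74717) = 1/(((217 - 11388) - 45950) + 74717) = 1/((-11171 - 45950) + 74717) = 1/(-57121 + 74717) = 1/17596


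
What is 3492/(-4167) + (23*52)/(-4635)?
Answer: -2352128/2146005 ≈ -1.0961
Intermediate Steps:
3492/(-4167) + (23*52)/(-4635) = 3492*(-1/4167) + 1196*(-1/4635) = -388/463 - 1196/4635 = -2352128/2146005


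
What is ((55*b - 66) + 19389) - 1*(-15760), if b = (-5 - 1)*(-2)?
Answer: 35743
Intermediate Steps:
b = 12 (b = -6*(-2) = 12)
((55*b - 66) + 19389) - 1*(-15760) = ((55*12 - 66) + 19389) - 1*(-15760) = ((660 - 66) + 19389) + 15760 = (594 + 19389) + 15760 = 19983 + 15760 = 35743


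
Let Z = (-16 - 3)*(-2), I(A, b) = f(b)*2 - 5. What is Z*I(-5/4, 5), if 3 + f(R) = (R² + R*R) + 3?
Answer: 3610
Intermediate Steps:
f(R) = 2*R² (f(R) = -3 + ((R² + R*R) + 3) = -3 + ((R² + R²) + 3) = -3 + (2*R² + 3) = -3 + (3 + 2*R²) = 2*R²)
I(A, b) = -5 + 4*b² (I(A, b) = (2*b²)*2 - 5 = 4*b² - 5 = -5 + 4*b²)
Z = 38 (Z = -19*(-2) = 38)
Z*I(-5/4, 5) = 38*(-5 + 4*5²) = 38*(-5 + 4*25) = 38*(-5 + 100) = 38*95 = 3610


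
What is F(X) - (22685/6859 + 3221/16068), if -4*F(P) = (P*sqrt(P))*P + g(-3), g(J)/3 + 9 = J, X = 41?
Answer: 605298289/110210412 - 1681*sqrt(41)/4 ≈ -2685.4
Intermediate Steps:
g(J) = -27 + 3*J
F(P) = 9 - P**(5/2)/4 (F(P) = -((P*sqrt(P))*P + (-27 + 3*(-3)))/4 = -(P**(3/2)*P + (-27 - 9))/4 = -(P**(5/2) - 36)/4 = -(-36 + P**(5/2))/4 = 9 - P**(5/2)/4)
F(X) - (22685/6859 + 3221/16068) = (9 - 1681*sqrt(41)/4) - (22685/6859 + 3221/16068) = (9 - 1681*sqrt(41)/4) - 1*386595419/110210412 = (9 - 1681*sqrt(41)/4) - 386595419/110210412 = 605298289/110210412 - 1681*sqrt(41)/4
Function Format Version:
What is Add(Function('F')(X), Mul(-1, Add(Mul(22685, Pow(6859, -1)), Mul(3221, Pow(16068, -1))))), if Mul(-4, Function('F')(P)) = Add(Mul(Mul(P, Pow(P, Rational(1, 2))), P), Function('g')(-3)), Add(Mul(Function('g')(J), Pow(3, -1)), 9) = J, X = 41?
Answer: Add(Rational(605298289, 110210412), Mul(Rational(-1681, 4), Pow(41, Rational(1, 2)))) ≈ -2685.4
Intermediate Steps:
Function('g')(J) = Add(-27, Mul(3, J))
Function('F')(P) = Add(9, Mul(Rational(-1, 4), Pow(P, Rational(5, 2)))) (Function('F')(P) = Mul(Rational(-1, 4), Add(Mul(Mul(P, Pow(P, Rational(1, 2))), P), Add(-27, Mul(3, -3)))) = Mul(Rational(-1, 4), Add(Mul(Pow(P, Rational(3, 2)), P), Add(-27, -9))) = Mul(Rational(-1, 4), Add(Pow(P, Rational(5, 2)), -36)) = Mul(Rational(-1, 4), Add(-36, Pow(P, Rational(5, 2)))) = Add(9, Mul(Rational(-1, 4), Pow(P, Rational(5, 2)))))
Add(Function('F')(X), Mul(-1, Add(Mul(22685, Pow(6859, -1)), Mul(3221, Pow(16068, -1))))) = Add(Add(9, Mul(Rational(-1, 4), Pow(41, Rational(5, 2)))), Mul(-1, Add(Mul(22685, Pow(6859, -1)), Mul(3221, Pow(16068, -1))))) = Add(Add(9, Mul(Rational(-1, 4), Mul(1681, Pow(41, Rational(1, 2))))), Mul(-1, Add(Mul(22685, Rational(1, 6859)), Mul(3221, Rational(1, 16068))))) = Add(Add(9, Mul(Rational(-1681, 4), Pow(41, Rational(1, 2)))), Mul(-1, Add(Rational(22685, 6859), Rational(3221, 16068)))) = Add(Add(9, Mul(Rational(-1681, 4), Pow(41, Rational(1, 2)))), Mul(-1, Rational(386595419, 110210412))) = Add(Add(9, Mul(Rational(-1681, 4), Pow(41, Rational(1, 2)))), Rational(-386595419, 110210412)) = Add(Rational(605298289, 110210412), Mul(Rational(-1681, 4), Pow(41, Rational(1, 2))))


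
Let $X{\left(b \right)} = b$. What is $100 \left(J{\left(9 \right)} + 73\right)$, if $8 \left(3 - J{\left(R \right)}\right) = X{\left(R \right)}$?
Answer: $\frac{14975}{2} \approx 7487.5$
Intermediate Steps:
$J{\left(R \right)} = 3 - \frac{R}{8}$
$100 \left(J{\left(9 \right)} + 73\right) = 100 \left(\left(3 - \frac{9}{8}\right) + 73\right) = 100 \left(\frac{15}{8} + 73\right) = 100 \cdot \frac{599}{8} = \frac{14975}{2}$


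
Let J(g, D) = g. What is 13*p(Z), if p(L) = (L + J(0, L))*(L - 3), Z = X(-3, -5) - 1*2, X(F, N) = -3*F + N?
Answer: -26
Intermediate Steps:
X(F, N) = N - 3*F
Z = 2 (Z = (-5 - 3*(-3)) - 1*2 = (-5 + 9) - 2 = 4 - 2 = 2)
p(L) = L*(-3 + L) (p(L) = (L + 0)*(L - 3) = L*(-3 + L))
13*p(Z) = 13*(2*(-3 + 2)) = 13*(2*(-1)) = 13*(-2) = -26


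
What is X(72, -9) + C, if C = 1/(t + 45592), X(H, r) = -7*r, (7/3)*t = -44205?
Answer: 1678762/26647 ≈ 63.000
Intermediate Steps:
t = -18945 (t = (3/7)*(-44205) = -18945)
C = 1/26647 (C = 1/(-18945 + 45592) = 1/26647 ≈ 3.7528e-5)
X(72, -9) + C = -7*(-9) + 1/26647 = 63 + 1/26647 = 1678762/26647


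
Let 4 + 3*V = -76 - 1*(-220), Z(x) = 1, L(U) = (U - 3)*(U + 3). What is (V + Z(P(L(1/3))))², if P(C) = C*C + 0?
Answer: 20449/9 ≈ 2272.1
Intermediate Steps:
L(U) = (-3 + U)*(3 + U)
P(C) = C² (P(C) = C² + 0 = C²)
V = 140/3 (V = -4/3 + (-76 - 1*(-220))/3 = -4/3 + (-76 + 220)/3 = -4/3 + (⅓)*144 = -4/3 + 48 = 140/3 ≈ 46.667)
(V + Z(P(L(1/3))))² = (140/3 + 1)² = (143/3)² = 20449/9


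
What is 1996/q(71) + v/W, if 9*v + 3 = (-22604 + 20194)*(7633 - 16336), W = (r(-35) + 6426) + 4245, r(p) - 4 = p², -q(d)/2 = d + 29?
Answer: 6635123/35700 ≈ 185.86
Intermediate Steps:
q(d) = -58 - 2*d (q(d) = -2*(d + 29) = -2*(29 + d) = -58 - 2*d)
r(p) = 4 + p²
W = 11900 (W = ((4 + (-35)²) + 6426) + 4245 = ((4 + 1225) + 6426) + 4245 = (1229 + 6426) + 4245 = 7655 + 4245 = 11900)
v = 6991409/3 (v = -⅓ + ((-22604 + 20194)*(7633 - 16336))/9 = -⅓ + (-2410*(-8703))/9 = -⅓ + (⅑)*20974230 = -⅓ + 2330470 = 6991409/3 ≈ 2.3305e+6)
1996/q(71) + v/W = 1996/(-58 - 2*71) + (6991409/3)/11900 = 1996/(-58 - 142) + (6991409/3)*(1/11900) = 1996/(-200) + 6991409/35700 = 1996*(-1/200) + 6991409/35700 = -499/50 + 6991409/35700 = 6635123/35700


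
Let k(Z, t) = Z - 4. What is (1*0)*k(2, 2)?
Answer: 0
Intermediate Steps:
k(Z, t) = -4 + Z
(1*0)*k(2, 2) = (1*0)*(-4 + 2) = 0*(-2) = 0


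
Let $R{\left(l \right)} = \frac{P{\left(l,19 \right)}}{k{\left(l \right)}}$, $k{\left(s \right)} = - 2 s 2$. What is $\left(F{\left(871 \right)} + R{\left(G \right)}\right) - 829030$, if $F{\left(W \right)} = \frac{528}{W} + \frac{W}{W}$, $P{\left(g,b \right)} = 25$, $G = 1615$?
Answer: $- \frac{932932184807}{1125332} \approx -8.2903 \cdot 10^{5}$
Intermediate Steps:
$k{\left(s \right)} = - 4 s$
$F{\left(W \right)} = 1 + \frac{528}{W}$ ($F{\left(W \right)} = \frac{528}{W} + 1 = 1 + \frac{528}{W}$)
$R{\left(l \right)} = - \frac{25}{4 l}$ ($R{\left(l \right)} = \frac{25}{\left(-4\right) l} = 25 \left(- \frac{1}{4 l}\right) = - \frac{25}{4 l}$)
$\left(F{\left(871 \right)} + R{\left(G \right)}\right) - 829030 = \left(\frac{528 + 871}{871} - \frac{25}{4 \cdot 1615}\right) - 829030 = \left(\frac{1}{871} \cdot 1399 - \frac{5}{1292}\right) - 829030 = \left(\frac{1399}{871} - \frac{5}{1292}\right) - 829030 = \frac{1803153}{1125332} - 829030 = - \frac{932932184807}{1125332}$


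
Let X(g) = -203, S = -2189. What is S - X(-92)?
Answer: -1986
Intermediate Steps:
S - X(-92) = -2189 - 1*(-203) = -2189 + 203 = -1986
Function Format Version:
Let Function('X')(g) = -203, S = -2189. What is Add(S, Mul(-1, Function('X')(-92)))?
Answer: -1986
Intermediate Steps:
Add(S, Mul(-1, Function('X')(-92))) = Add(-2189, Mul(-1, -203)) = Add(-2189, 203) = -1986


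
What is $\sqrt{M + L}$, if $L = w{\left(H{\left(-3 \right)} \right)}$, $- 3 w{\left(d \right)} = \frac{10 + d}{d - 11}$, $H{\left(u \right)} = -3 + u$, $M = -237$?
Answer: $\frac{i \sqrt{616233}}{51} \approx 15.392 i$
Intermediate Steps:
$w{\left(d \right)} = - \frac{10 + d}{3 \left(-11 + d\right)}$ ($w{\left(d \right)} = - \frac{\left(10 + d\right) \frac{1}{d - 11}}{3} = - \frac{\left(10 + d\right) \frac{1}{-11 + d}}{3} = - \frac{\frac{1}{-11 + d} \left(10 + d\right)}{3} = - \frac{10 + d}{3 \left(-11 + d\right)}$)
$L = \frac{4}{51}$ ($L = \frac{-10 - \left(-3 - 3\right)}{3 \left(-11 - 6\right)} = \frac{-10 - -6}{3 \left(-11 - 6\right)} = \frac{-10 + 6}{3 \left(-17\right)} = \frac{1}{3} \left(- \frac{1}{17}\right) \left(-4\right) = \frac{4}{51} \approx 0.078431$)
$\sqrt{M + L} = \sqrt{-237 + \frac{4}{51}} = \sqrt{- \frac{12083}{51}} = \frac{i \sqrt{616233}}{51}$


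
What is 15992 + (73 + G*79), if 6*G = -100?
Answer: 44245/3 ≈ 14748.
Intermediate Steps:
G = -50/3 (G = (⅙)*(-100) = -50/3 ≈ -16.667)
15992 + (73 + G*79) = 15992 + (73 - 50/3*79) = 15992 + (73 - 3950/3) = 15992 - 3731/3 = 44245/3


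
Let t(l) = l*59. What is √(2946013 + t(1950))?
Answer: √3061063 ≈ 1749.6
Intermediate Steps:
t(l) = 59*l
√(2946013 + t(1950)) = √(2946013 + 59*1950) = √(2946013 + 115050) = √3061063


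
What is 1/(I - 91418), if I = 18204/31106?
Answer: -15553/1421815052 ≈ -1.0939e-5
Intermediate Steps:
I = 9102/15553 (I = 18204*(1/31106) = 9102/15553 ≈ 0.58523)
1/(I - 91418) = 1/(9102/15553 - 91418) = 1/(-1421815052/15553) = -15553/1421815052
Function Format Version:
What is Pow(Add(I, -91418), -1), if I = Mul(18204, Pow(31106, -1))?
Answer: Rational(-15553, 1421815052) ≈ -1.0939e-5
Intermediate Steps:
I = Rational(9102, 15553) (I = Mul(18204, Rational(1, 31106)) = Rational(9102, 15553) ≈ 0.58523)
Pow(Add(I, -91418), -1) = Pow(Add(Rational(9102, 15553), -91418), -1) = Pow(Rational(-1421815052, 15553), -1) = Rational(-15553, 1421815052)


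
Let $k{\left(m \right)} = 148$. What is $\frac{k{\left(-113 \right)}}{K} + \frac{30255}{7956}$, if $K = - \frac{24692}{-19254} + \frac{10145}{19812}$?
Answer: $\frac{26104183977733}{302562142428} \approx 86.277$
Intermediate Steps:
$K = \frac{114088289}{63576708}$ ($K = \left(-24692\right) \left(- \frac{1}{19254}\right) + 10145 \cdot \frac{1}{19812} = \frac{12346}{9627} + \frac{10145}{19812} = \frac{114088289}{63576708} \approx 1.7945$)
$\frac{k{\left(-113 \right)}}{K} + \frac{30255}{7956} = \frac{148}{\frac{114088289}{63576708}} + \frac{30255}{7956} = 148 \cdot \frac{63576708}{114088289} + 30255 \cdot \frac{1}{7956} = \frac{9409352784}{114088289} + \frac{10085}{2652} = \frac{26104183977733}{302562142428}$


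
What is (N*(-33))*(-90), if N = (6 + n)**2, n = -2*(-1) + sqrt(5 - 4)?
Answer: 240570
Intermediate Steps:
n = 3 (n = 2 + sqrt(1) = 2 + 1 = 3)
N = 81 (N = (6 + 3)**2 = 9**2 = 81)
(N*(-33))*(-90) = (81*(-33))*(-90) = -2673*(-90) = 240570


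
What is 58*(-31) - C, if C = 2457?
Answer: -4255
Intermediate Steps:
58*(-31) - C = 58*(-31) - 1*2457 = -1798 - 2457 = -4255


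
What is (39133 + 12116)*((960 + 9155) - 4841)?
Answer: 270287226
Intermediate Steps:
(39133 + 12116)*((960 + 9155) - 4841) = 51249*(10115 - 4841) = 51249*5274 = 270287226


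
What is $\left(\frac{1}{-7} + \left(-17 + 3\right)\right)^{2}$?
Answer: $\frac{9801}{49} \approx 200.02$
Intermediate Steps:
$\left(\frac{1}{-7} + \left(-17 + 3\right)\right)^{2} = \left(- \frac{1}{7} - 14\right)^{2} = \left(- \frac{99}{7}\right)^{2} = \frac{9801}{49}$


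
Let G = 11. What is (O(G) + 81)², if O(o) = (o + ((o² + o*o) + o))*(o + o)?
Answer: 34680321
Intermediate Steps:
O(o) = 2*o*(2*o + 2*o²) (O(o) = (o + ((o² + o²) + o))*(2*o) = (o + (2*o² + o))*(2*o) = (o + (o + 2*o²))*(2*o) = (2*o + 2*o²)*(2*o) = 2*o*(2*o + 2*o²))
(O(G) + 81)² = (4*11²*(1 + 11) + 81)² = (4*121*12 + 81)² = (5808 + 81)² = 5889² = 34680321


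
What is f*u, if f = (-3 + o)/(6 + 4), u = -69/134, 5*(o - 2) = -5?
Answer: 69/670 ≈ 0.10299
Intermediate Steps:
o = 1 (o = 2 + (⅕)*(-5) = 2 - 1 = 1)
u = -69/134 (u = -69*1/134 = -69/134 ≈ -0.51493)
f = -⅕ (f = (-3 + 1)/(6 + 4) = -2/10 = -2*⅒ = -⅕ ≈ -0.20000)
f*u = -⅕*(-69/134) = 69/670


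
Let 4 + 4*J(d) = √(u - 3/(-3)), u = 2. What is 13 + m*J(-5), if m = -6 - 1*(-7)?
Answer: 12 + √3/4 ≈ 12.433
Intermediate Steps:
m = 1 (m = -6 + 7 = 1)
J(d) = -1 + √3/4 (J(d) = -1 + √(2 - 3/(-3))/4 = -1 + √(2 - 3*(-⅓))/4 = -1 + √(2 + 1)/4 = -1 + √3/4)
13 + m*J(-5) = 13 + 1*(-1 + √3/4) = 13 + (-1 + √3/4) = 12 + √3/4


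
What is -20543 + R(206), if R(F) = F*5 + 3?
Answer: -19510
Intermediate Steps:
R(F) = 3 + 5*F (R(F) = 5*F + 3 = 3 + 5*F)
-20543 + R(206) = -20543 + (3 + 5*206) = -20543 + (3 + 1030) = -20543 + 1033 = -19510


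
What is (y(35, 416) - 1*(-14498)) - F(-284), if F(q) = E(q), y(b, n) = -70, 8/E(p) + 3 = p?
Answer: 4140844/287 ≈ 14428.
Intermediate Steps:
E(p) = 8/(-3 + p)
F(q) = 8/(-3 + q)
(y(35, 416) - 1*(-14498)) - F(-284) = (-70 - 1*(-14498)) - 8/(-3 - 284) = (-70 + 14498) - 8/(-287) = 14428 - 8*(-1)/287 = 14428 - 1*(-8/287) = 14428 + 8/287 = 4140844/287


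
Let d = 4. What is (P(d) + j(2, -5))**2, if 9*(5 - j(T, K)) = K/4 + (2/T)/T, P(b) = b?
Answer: 11881/144 ≈ 82.507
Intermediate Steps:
j(T, K) = 5 - 2/(9*T**2) - K/36 (j(T, K) = 5 - (K/4 + (2/T)/T)/9 = 5 - (K*(1/4) + 2/T**2)/9 = 5 - (K/4 + 2/T**2)/9 = 5 - (2/T**2 + K/4)/9 = 5 + (-2/(9*T**2) - K/36) = 5 - 2/(9*T**2) - K/36)
(P(d) + j(2, -5))**2 = (4 + (5 - 2/9/2**2 - 1/36*(-5)))**2 = (4 + (5 - 2/9*1/4 + 5/36))**2 = (4 + (5 - 1/18 + 5/36))**2 = (4 + 61/12)**2 = (109/12)**2 = 11881/144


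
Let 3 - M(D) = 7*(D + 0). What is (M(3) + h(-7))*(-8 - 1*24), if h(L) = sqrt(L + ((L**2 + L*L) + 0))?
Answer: 576 - 32*sqrt(91) ≈ 270.74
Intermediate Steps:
h(L) = sqrt(L + 2*L**2) (h(L) = sqrt(L + ((L**2 + L**2) + 0)) = sqrt(L + (2*L**2 + 0)) = sqrt(L + 2*L**2))
M(D) = 3 - 7*D (M(D) = 3 - 7*(D + 0) = 3 - 7*D)
(M(3) + h(-7))*(-8 - 1*24) = ((3 - 7*3) + sqrt(-7*(1 + 2*(-7))))*(-8 - 1*24) = ((3 - 21) + sqrt(-7*(1 - 14)))*(-8 - 24) = (-18 + sqrt(-7*(-13)))*(-32) = (-18 + sqrt(91))*(-32) = 576 - 32*sqrt(91)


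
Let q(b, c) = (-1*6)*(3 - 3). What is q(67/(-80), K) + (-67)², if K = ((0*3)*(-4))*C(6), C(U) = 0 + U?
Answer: 4489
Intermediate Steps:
C(U) = U
K = 0 (K = ((0*3)*(-4))*6 = (0*(-4))*6 = 0*6 = 0)
q(b, c) = 0 (q(b, c) = -6*0 = 0)
q(67/(-80), K) + (-67)² = 0 + (-67)² = 0 + 4489 = 4489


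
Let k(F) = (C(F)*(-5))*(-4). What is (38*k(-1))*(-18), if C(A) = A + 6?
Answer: -68400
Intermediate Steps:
C(A) = 6 + A
k(F) = 120 + 20*F (k(F) = ((6 + F)*(-5))*(-4) = (-30 - 5*F)*(-4) = 120 + 20*F)
(38*k(-1))*(-18) = (38*(120 + 20*(-1)))*(-18) = (38*(120 - 20))*(-18) = (38*100)*(-18) = 3800*(-18) = -68400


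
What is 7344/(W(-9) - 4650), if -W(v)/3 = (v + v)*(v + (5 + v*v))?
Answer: -612/41 ≈ -14.927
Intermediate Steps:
W(v) = -6*v*(5 + v + v²) (W(v) = -3*(v + v)*(v + (5 + v*v)) = -3*2*v*(v + (5 + v²)) = -3*2*v*(5 + v + v²) = -6*v*(5 + v + v²))
7344/(W(-9) - 4650) = 7344/(-6*(-9)*(5 - 9 + (-9)²) - 4650) = 7344/(-6*(-9)*(5 - 9 + 81) - 4650) = 7344/(-6*(-9)*77 - 4650) = 7344/(4158 - 4650) = 7344/(-492) = 7344*(-1/492) = -612/41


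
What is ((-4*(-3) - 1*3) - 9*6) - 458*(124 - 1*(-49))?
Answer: -79279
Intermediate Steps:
((-4*(-3) - 1*3) - 9*6) - 458*(124 - 1*(-49)) = ((12 - 3) - 54) - 458*(124 + 49) = (9 - 54) - 458*173 = -45 - 79234 = -79279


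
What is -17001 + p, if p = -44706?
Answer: -61707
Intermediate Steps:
-17001 + p = -17001 - 44706 = -61707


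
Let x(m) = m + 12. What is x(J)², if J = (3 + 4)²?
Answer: 3721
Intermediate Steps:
J = 49 (J = 7² = 49)
x(m) = 12 + m
x(J)² = (12 + 49)² = 61² = 3721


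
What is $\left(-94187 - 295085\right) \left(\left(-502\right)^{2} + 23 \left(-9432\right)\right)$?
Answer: $-13650990496$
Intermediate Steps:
$\left(-94187 - 295085\right) \left(\left(-502\right)^{2} + 23 \left(-9432\right)\right) = - 389272 \left(252004 - 216936\right) = \left(-389272\right) 35068 = -13650990496$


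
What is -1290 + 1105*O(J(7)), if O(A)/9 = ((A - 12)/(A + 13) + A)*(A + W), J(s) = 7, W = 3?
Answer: 1339995/2 ≈ 6.7000e+5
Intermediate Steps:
O(A) = 9*(3 + A)*(A + (-12 + A)/(13 + A)) (O(A) = 9*(((A - 12)/(A + 13) + A)*(A + 3)) = 9*(((-12 + A)/(13 + A) + A)*(3 + A)) = 9*((A + (-12 + A)/(13 + A))*(3 + A)) = 9*((3 + A)*(A + (-12 + A)/(13 + A))) = 9*(3 + A)*(A + (-12 + A)/(13 + A)))
-1290 + 1105*O(J(7)) = -1290 + 1105*(9*(-36 + 7³ + 17*7² + 30*7)/(13 + 7)) = -1290 + 1105*(9*(-36 + 343 + 17*49 + 210)/20) = -1290 + 1105*(9*(1/20)*(-36 + 343 + 833 + 210)) = -1290 + 1105*(9*(1/20)*1350) = -1290 + 1105*(1215/2) = -1290 + 1342575/2 = 1339995/2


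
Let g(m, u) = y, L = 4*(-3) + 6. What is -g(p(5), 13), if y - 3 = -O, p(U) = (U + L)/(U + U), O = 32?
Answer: 29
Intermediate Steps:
L = -6 (L = -12 + 6 = -6)
p(U) = (-6 + U)/(2*U) (p(U) = (U - 6)/(U + U) = (-6 + U)/((2*U)) = (-6 + U)*(1/(2*U)) = (-6 + U)/(2*U))
y = -29 (y = 3 - 1*32 = 3 - 32 = -29)
g(m, u) = -29
-g(p(5), 13) = -1*(-29) = 29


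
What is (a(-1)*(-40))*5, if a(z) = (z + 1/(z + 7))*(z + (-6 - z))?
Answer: -1000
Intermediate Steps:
a(z) = -6*z - 6/(7 + z) (a(z) = (z + 1/(7 + z))*(-6) = -6*z - 6/(7 + z))
(a(-1)*(-40))*5 = ((6*(-1 - 1*(-1)**2 - 7*(-1))/(7 - 1))*(-40))*5 = ((6*(-1 - 1*1 + 7)/6)*(-40))*5 = ((6*(1/6)*(-1 - 1 + 7))*(-40))*5 = ((6*(1/6)*5)*(-40))*5 = (5*(-40))*5 = -200*5 = -1000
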